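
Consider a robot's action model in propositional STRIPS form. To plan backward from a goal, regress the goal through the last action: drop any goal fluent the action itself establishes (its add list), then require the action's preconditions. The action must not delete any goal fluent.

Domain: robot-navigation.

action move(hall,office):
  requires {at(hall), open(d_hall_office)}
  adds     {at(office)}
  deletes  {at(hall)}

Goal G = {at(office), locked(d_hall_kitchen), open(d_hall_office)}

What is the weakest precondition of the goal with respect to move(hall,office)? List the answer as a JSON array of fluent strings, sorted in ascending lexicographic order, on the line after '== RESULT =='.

Regress:
  G ∩ del = {}  (empty — regression defined)
  G \ add = {at(office), locked(d_hall_kitchen), open(d_hall_office)} \ {at(office)} = {locked(d_hall_kitchen), open(d_hall_office)}
  ∪ pre   = {locked(d_hall_kitchen), open(d_hall_office)} ∪ {at(hall), open(d_hall_office)}
          = {at(hall), locked(d_hall_kitchen), open(d_hall_office)}

== RESULT ==
["at(hall)", "locked(d_hall_kitchen)", "open(d_hall_office)"]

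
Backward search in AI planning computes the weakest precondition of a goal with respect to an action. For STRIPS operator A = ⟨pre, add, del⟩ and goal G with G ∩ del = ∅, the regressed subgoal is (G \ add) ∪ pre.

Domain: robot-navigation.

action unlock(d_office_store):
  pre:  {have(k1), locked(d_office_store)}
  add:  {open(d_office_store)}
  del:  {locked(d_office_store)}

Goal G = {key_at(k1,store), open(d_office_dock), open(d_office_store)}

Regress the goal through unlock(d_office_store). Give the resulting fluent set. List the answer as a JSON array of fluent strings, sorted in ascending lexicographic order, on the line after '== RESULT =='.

Regress:
  G ∩ del = {}  (empty — regression defined)
  G \ add = {key_at(k1,store), open(d_office_dock), open(d_office_store)} \ {open(d_office_store)} = {key_at(k1,store), open(d_office_dock)}
  ∪ pre   = {key_at(k1,store), open(d_office_dock)} ∪ {have(k1), locked(d_office_store)}
          = {have(k1), key_at(k1,store), locked(d_office_store), open(d_office_dock)}

== RESULT ==
["have(k1)", "key_at(k1,store)", "locked(d_office_store)", "open(d_office_dock)"]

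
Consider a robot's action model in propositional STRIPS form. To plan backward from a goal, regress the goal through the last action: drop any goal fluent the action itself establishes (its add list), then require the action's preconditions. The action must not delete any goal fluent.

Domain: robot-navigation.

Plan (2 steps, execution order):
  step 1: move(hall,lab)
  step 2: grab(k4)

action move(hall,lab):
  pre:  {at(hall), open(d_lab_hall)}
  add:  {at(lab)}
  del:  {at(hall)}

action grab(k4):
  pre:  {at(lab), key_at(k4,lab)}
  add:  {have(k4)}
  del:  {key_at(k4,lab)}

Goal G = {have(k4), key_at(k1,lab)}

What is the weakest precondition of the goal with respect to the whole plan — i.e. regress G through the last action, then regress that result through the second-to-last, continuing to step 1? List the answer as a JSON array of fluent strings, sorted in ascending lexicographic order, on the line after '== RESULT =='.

Regress step by step:
  through step 2 (grab(k4)): drop {have(k4)}, keep {key_at(k1,lab)}, require {at(lab), key_at(k4,lab)}
    → {at(lab), key_at(k1,lab), key_at(k4,lab)}
  through step 1 (move(hall,lab)): drop {at(lab)}, keep {key_at(k1,lab), key_at(k4,lab)}, require {at(hall), open(d_lab_hall)}
    → {at(hall), key_at(k1,lab), key_at(k4,lab), open(d_lab_hall)}

== RESULT ==
["at(hall)", "key_at(k1,lab)", "key_at(k4,lab)", "open(d_lab_hall)"]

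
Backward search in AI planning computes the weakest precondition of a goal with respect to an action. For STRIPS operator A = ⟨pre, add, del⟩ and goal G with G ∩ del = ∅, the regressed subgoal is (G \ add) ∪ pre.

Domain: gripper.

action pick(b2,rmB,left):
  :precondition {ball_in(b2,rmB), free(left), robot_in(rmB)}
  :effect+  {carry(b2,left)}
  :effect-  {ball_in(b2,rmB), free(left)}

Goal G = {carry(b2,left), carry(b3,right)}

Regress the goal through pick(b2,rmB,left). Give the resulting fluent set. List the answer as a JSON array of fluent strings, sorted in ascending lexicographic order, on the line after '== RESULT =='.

Regress:
  G ∩ del = {}  (empty — regression defined)
  G \ add = {carry(b2,left), carry(b3,right)} \ {carry(b2,left)} = {carry(b3,right)}
  ∪ pre   = {carry(b3,right)} ∪ {ball_in(b2,rmB), free(left), robot_in(rmB)}
          = {ball_in(b2,rmB), carry(b3,right), free(left), robot_in(rmB)}

== RESULT ==
["ball_in(b2,rmB)", "carry(b3,right)", "free(left)", "robot_in(rmB)"]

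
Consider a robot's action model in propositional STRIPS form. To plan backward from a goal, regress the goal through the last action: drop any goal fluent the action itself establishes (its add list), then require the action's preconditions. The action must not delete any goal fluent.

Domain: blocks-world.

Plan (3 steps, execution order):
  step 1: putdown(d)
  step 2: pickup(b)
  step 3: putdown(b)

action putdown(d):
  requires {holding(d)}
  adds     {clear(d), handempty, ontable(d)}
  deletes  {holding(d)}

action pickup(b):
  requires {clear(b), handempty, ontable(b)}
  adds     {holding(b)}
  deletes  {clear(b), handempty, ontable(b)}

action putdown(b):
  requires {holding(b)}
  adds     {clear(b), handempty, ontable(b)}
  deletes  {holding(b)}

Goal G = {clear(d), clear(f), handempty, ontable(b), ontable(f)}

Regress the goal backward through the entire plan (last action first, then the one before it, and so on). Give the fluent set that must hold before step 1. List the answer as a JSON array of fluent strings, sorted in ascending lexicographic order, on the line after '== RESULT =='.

Regress step by step:
  through step 3 (putdown(b)): drop {handempty, ontable(b)}, keep {clear(d), clear(f), ontable(f)}, require {holding(b)}
    → {clear(d), clear(f), holding(b), ontable(f)}
  through step 2 (pickup(b)): drop {holding(b)}, keep {clear(d), clear(f), ontable(f)}, require {clear(b), handempty, ontable(b)}
    → {clear(b), clear(d), clear(f), handempty, ontable(b), ontable(f)}
  through step 1 (putdown(d)): drop {clear(d), handempty}, keep {clear(b), clear(f), ontable(b), ontable(f)}, require {holding(d)}
    → {clear(b), clear(f), holding(d), ontable(b), ontable(f)}

== RESULT ==
["clear(b)", "clear(f)", "holding(d)", "ontable(b)", "ontable(f)"]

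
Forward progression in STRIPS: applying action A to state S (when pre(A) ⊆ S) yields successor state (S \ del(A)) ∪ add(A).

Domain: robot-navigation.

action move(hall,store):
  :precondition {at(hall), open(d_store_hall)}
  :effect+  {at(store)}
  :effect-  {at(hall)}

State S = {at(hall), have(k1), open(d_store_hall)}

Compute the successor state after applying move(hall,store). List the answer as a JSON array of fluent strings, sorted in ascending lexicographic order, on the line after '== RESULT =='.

Compute (S \ del) ∪ add:
  pre ⊆ S: {at(hall), open(d_store_hall)} ⊆ S  — applicable
  S \ del = {have(k1), open(d_store_hall)}
  ∪ add   = {at(store), have(k1), open(d_store_hall)}

== RESULT ==
["at(store)", "have(k1)", "open(d_store_hall)"]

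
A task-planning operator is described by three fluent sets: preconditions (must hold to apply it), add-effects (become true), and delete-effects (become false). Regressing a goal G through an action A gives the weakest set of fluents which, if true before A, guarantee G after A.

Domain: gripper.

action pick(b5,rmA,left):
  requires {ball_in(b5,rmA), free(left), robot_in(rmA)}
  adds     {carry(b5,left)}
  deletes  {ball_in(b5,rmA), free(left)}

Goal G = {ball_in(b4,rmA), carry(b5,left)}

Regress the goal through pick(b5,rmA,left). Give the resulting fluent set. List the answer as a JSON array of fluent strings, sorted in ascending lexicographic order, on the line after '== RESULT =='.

Compute (G \ add) ∪ pre:
  G ∩ del = {}  (empty — regression defined)
  G \ add = {ball_in(b4,rmA), carry(b5,left)} \ {carry(b5,left)} = {ball_in(b4,rmA)}
  ∪ pre   = {ball_in(b4,rmA)} ∪ {ball_in(b5,rmA), free(left), robot_in(rmA)}
          = {ball_in(b4,rmA), ball_in(b5,rmA), free(left), robot_in(rmA)}

== RESULT ==
["ball_in(b4,rmA)", "ball_in(b5,rmA)", "free(left)", "robot_in(rmA)"]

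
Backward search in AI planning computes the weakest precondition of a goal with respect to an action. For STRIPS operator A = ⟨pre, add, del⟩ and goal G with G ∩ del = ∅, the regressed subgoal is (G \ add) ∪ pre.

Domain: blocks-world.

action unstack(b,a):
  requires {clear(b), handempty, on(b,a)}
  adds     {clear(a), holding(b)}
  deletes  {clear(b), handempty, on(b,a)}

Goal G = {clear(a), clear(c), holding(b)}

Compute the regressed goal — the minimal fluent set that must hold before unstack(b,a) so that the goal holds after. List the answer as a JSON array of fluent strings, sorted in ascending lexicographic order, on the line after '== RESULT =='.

Compute (G \ add) ∪ pre:
  G ∩ del = {}  (empty — regression defined)
  G \ add = {clear(a), clear(c), holding(b)} \ {clear(a), holding(b)} = {clear(c)}
  ∪ pre   = {clear(c)} ∪ {clear(b), handempty, on(b,a)}
          = {clear(b), clear(c), handempty, on(b,a)}

== RESULT ==
["clear(b)", "clear(c)", "handempty", "on(b,a)"]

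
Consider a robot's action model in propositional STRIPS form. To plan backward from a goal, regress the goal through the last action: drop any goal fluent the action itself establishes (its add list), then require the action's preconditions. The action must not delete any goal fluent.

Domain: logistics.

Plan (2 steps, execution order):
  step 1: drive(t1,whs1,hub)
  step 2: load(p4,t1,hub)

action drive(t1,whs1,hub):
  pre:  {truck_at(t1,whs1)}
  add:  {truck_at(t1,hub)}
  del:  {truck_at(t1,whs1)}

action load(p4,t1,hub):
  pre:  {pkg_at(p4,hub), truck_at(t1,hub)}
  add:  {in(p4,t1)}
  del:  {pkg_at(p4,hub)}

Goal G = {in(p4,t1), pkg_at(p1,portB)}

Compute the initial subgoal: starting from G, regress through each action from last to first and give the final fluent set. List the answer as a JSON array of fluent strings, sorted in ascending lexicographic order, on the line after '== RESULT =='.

Work backward from the goal:
  through step 2 (load(p4,t1,hub)): drop {in(p4,t1)}, keep {pkg_at(p1,portB)}, require {pkg_at(p4,hub), truck_at(t1,hub)}
    → {pkg_at(p1,portB), pkg_at(p4,hub), truck_at(t1,hub)}
  through step 1 (drive(t1,whs1,hub)): drop {truck_at(t1,hub)}, keep {pkg_at(p1,portB), pkg_at(p4,hub)}, require {truck_at(t1,whs1)}
    → {pkg_at(p1,portB), pkg_at(p4,hub), truck_at(t1,whs1)}

== RESULT ==
["pkg_at(p1,portB)", "pkg_at(p4,hub)", "truck_at(t1,whs1)"]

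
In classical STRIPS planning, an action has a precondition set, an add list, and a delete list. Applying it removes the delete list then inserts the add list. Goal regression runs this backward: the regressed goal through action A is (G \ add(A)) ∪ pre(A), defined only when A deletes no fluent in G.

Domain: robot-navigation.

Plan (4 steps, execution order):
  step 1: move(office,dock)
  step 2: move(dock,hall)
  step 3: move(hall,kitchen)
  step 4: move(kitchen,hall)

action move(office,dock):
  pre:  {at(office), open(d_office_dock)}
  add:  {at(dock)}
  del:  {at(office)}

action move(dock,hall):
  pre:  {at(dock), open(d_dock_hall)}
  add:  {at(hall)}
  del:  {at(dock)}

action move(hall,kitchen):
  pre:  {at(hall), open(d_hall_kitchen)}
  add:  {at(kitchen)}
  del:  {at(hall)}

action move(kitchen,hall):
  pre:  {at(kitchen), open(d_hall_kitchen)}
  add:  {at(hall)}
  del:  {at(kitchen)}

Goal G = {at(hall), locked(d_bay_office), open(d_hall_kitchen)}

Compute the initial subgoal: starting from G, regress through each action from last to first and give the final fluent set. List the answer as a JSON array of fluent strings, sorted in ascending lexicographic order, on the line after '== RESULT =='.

Work backward from the goal:
  through step 4 (move(kitchen,hall)): drop {at(hall)}, keep {locked(d_bay_office), open(d_hall_kitchen)}, require {at(kitchen), open(d_hall_kitchen)}
    → {at(kitchen), locked(d_bay_office), open(d_hall_kitchen)}
  through step 3 (move(hall,kitchen)): drop {at(kitchen)}, keep {locked(d_bay_office), open(d_hall_kitchen)}, require {at(hall), open(d_hall_kitchen)}
    → {at(hall), locked(d_bay_office), open(d_hall_kitchen)}
  through step 2 (move(dock,hall)): drop {at(hall)}, keep {locked(d_bay_office), open(d_hall_kitchen)}, require {at(dock), open(d_dock_hall)}
    → {at(dock), locked(d_bay_office), open(d_dock_hall), open(d_hall_kitchen)}
  through step 1 (move(office,dock)): drop {at(dock)}, keep {locked(d_bay_office), open(d_dock_hall), open(d_hall_kitchen)}, require {at(office), open(d_office_dock)}
    → {at(office), locked(d_bay_office), open(d_dock_hall), open(d_hall_kitchen), open(d_office_dock)}

== RESULT ==
["at(office)", "locked(d_bay_office)", "open(d_dock_hall)", "open(d_hall_kitchen)", "open(d_office_dock)"]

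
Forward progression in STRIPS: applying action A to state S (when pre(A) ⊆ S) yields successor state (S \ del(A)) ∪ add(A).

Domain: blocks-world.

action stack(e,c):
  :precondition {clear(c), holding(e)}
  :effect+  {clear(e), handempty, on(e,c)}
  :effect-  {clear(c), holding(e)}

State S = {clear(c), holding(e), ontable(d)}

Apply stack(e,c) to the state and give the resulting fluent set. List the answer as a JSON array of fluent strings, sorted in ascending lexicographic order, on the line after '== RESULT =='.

Progress:
  pre ⊆ S: {clear(c), holding(e)} ⊆ S  — applicable
  S \ del = {ontable(d)}
  ∪ add   = {clear(e), handempty, on(e,c), ontable(d)}

== RESULT ==
["clear(e)", "handempty", "on(e,c)", "ontable(d)"]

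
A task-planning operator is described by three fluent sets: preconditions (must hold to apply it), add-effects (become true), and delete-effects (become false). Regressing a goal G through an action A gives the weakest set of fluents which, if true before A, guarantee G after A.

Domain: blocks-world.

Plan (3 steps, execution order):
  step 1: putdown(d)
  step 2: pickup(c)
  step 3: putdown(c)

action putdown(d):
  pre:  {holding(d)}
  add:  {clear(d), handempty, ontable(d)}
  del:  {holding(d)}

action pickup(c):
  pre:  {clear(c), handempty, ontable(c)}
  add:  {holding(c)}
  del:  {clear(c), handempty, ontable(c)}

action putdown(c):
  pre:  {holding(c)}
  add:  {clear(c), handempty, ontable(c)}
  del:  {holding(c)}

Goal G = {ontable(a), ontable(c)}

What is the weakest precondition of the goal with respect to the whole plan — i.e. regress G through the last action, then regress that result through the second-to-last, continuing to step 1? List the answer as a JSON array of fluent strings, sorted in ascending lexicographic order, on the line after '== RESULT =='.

Work backward from the goal:
  through step 3 (putdown(c)): drop {ontable(c)}, keep {ontable(a)}, require {holding(c)}
    → {holding(c), ontable(a)}
  through step 2 (pickup(c)): drop {holding(c)}, keep {ontable(a)}, require {clear(c), handempty, ontable(c)}
    → {clear(c), handempty, ontable(a), ontable(c)}
  through step 1 (putdown(d)): drop {handempty}, keep {clear(c), ontable(a), ontable(c)}, require {holding(d)}
    → {clear(c), holding(d), ontable(a), ontable(c)}

== RESULT ==
["clear(c)", "holding(d)", "ontable(a)", "ontable(c)"]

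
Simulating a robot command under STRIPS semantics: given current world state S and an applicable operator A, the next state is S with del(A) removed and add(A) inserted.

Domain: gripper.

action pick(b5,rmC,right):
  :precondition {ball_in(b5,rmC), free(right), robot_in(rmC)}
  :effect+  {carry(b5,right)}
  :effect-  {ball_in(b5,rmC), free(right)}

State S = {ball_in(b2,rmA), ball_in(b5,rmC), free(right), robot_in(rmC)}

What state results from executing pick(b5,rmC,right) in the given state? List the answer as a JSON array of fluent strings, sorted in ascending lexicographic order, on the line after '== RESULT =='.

Progress:
  pre ⊆ S: {ball_in(b5,rmC), free(right), robot_in(rmC)} ⊆ S  — applicable
  S \ del = {ball_in(b2,rmA), robot_in(rmC)}
  ∪ add   = {ball_in(b2,rmA), carry(b5,right), robot_in(rmC)}

== RESULT ==
["ball_in(b2,rmA)", "carry(b5,right)", "robot_in(rmC)"]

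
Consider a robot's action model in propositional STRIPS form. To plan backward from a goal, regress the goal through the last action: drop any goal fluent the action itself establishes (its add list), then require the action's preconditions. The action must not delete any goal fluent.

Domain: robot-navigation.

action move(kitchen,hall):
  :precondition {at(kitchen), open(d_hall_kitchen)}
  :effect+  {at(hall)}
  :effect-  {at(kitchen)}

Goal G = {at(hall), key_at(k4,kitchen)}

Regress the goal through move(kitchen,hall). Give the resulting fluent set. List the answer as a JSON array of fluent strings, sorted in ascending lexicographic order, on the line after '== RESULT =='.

Regress:
  G ∩ del = {}  (empty — regression defined)
  G \ add = {at(hall), key_at(k4,kitchen)} \ {at(hall)} = {key_at(k4,kitchen)}
  ∪ pre   = {key_at(k4,kitchen)} ∪ {at(kitchen), open(d_hall_kitchen)}
          = {at(kitchen), key_at(k4,kitchen), open(d_hall_kitchen)}

== RESULT ==
["at(kitchen)", "key_at(k4,kitchen)", "open(d_hall_kitchen)"]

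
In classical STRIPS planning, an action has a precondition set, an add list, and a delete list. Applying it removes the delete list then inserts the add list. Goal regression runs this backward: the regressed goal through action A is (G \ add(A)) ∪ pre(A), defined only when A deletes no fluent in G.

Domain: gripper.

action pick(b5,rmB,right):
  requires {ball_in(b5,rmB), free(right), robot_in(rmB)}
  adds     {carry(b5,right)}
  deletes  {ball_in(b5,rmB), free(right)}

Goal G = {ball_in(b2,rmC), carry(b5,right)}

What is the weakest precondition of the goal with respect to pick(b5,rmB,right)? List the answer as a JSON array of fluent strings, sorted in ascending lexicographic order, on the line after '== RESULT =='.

Regress:
  G ∩ del = {}  (empty — regression defined)
  G \ add = {ball_in(b2,rmC), carry(b5,right)} \ {carry(b5,right)} = {ball_in(b2,rmC)}
  ∪ pre   = {ball_in(b2,rmC)} ∪ {ball_in(b5,rmB), free(right), robot_in(rmB)}
          = {ball_in(b2,rmC), ball_in(b5,rmB), free(right), robot_in(rmB)}

== RESULT ==
["ball_in(b2,rmC)", "ball_in(b5,rmB)", "free(right)", "robot_in(rmB)"]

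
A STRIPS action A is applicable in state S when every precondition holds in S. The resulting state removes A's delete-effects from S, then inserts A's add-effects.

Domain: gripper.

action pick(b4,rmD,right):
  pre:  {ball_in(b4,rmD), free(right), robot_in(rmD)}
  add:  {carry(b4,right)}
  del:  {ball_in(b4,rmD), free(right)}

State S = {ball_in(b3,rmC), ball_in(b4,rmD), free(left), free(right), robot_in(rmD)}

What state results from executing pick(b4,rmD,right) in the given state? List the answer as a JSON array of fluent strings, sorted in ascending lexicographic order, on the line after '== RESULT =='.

Compute (S \ del) ∪ add:
  pre ⊆ S: {ball_in(b4,rmD), free(right), robot_in(rmD)} ⊆ S  — applicable
  S \ del = {ball_in(b3,rmC), free(left), robot_in(rmD)}
  ∪ add   = {ball_in(b3,rmC), carry(b4,right), free(left), robot_in(rmD)}

== RESULT ==
["ball_in(b3,rmC)", "carry(b4,right)", "free(left)", "robot_in(rmD)"]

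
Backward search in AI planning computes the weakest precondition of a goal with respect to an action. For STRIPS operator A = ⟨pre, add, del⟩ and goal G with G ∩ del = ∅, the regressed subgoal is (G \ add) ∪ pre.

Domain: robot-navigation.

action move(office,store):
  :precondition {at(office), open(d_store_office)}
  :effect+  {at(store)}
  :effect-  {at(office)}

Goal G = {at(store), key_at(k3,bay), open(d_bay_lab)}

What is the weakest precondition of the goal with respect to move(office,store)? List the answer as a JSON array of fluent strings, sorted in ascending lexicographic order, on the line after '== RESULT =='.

Regress:
  G ∩ del = {}  (empty — regression defined)
  G \ add = {at(store), key_at(k3,bay), open(d_bay_lab)} \ {at(store)} = {key_at(k3,bay), open(d_bay_lab)}
  ∪ pre   = {key_at(k3,bay), open(d_bay_lab)} ∪ {at(office), open(d_store_office)}
          = {at(office), key_at(k3,bay), open(d_bay_lab), open(d_store_office)}

== RESULT ==
["at(office)", "key_at(k3,bay)", "open(d_bay_lab)", "open(d_store_office)"]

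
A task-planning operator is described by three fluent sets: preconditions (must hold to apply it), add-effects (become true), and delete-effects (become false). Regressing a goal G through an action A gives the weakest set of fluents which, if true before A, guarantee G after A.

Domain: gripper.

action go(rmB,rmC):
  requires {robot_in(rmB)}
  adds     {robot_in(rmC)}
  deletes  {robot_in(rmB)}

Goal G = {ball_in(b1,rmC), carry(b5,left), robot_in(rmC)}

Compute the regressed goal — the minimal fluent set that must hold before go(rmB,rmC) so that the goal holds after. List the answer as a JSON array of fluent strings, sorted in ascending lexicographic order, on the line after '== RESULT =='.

Regress:
  G ∩ del = {}  (empty — regression defined)
  G \ add = {ball_in(b1,rmC), carry(b5,left), robot_in(rmC)} \ {robot_in(rmC)} = {ball_in(b1,rmC), carry(b5,left)}
  ∪ pre   = {ball_in(b1,rmC), carry(b5,left)} ∪ {robot_in(rmB)}
          = {ball_in(b1,rmC), carry(b5,left), robot_in(rmB)}

== RESULT ==
["ball_in(b1,rmC)", "carry(b5,left)", "robot_in(rmB)"]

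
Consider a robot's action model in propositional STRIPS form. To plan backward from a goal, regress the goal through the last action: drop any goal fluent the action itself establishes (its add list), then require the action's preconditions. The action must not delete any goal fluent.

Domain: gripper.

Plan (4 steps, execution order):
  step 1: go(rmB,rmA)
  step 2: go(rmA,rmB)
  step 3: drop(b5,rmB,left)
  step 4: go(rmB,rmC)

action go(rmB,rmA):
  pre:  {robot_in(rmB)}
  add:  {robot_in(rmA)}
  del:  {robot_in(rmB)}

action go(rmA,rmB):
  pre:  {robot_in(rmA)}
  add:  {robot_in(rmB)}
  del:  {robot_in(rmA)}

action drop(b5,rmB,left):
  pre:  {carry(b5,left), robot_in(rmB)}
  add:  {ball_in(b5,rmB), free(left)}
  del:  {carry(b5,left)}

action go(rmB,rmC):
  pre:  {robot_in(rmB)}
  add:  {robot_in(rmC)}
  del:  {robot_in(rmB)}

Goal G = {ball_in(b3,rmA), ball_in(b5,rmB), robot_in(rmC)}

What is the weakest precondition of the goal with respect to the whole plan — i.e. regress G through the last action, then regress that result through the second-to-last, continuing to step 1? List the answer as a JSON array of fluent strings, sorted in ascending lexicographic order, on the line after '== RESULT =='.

Work backward from the goal:
  through step 4 (go(rmB,rmC)): drop {robot_in(rmC)}, keep {ball_in(b3,rmA), ball_in(b5,rmB)}, require {robot_in(rmB)}
    → {ball_in(b3,rmA), ball_in(b5,rmB), robot_in(rmB)}
  through step 3 (drop(b5,rmB,left)): drop {ball_in(b5,rmB)}, keep {ball_in(b3,rmA), robot_in(rmB)}, require {carry(b5,left), robot_in(rmB)}
    → {ball_in(b3,rmA), carry(b5,left), robot_in(rmB)}
  through step 2 (go(rmA,rmB)): drop {robot_in(rmB)}, keep {ball_in(b3,rmA), carry(b5,left)}, require {robot_in(rmA)}
    → {ball_in(b3,rmA), carry(b5,left), robot_in(rmA)}
  through step 1 (go(rmB,rmA)): drop {robot_in(rmA)}, keep {ball_in(b3,rmA), carry(b5,left)}, require {robot_in(rmB)}
    → {ball_in(b3,rmA), carry(b5,left), robot_in(rmB)}

== RESULT ==
["ball_in(b3,rmA)", "carry(b5,left)", "robot_in(rmB)"]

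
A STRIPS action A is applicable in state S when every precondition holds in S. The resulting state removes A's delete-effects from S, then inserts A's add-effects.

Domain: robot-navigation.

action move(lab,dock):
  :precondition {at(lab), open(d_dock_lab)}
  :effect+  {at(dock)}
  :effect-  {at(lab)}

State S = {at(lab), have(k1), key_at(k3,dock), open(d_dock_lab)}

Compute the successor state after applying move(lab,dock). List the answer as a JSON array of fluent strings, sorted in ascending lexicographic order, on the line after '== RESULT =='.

Compute (S \ del) ∪ add:
  pre ⊆ S: {at(lab), open(d_dock_lab)} ⊆ S  — applicable
  S \ del = {have(k1), key_at(k3,dock), open(d_dock_lab)}
  ∪ add   = {at(dock), have(k1), key_at(k3,dock), open(d_dock_lab)}

== RESULT ==
["at(dock)", "have(k1)", "key_at(k3,dock)", "open(d_dock_lab)"]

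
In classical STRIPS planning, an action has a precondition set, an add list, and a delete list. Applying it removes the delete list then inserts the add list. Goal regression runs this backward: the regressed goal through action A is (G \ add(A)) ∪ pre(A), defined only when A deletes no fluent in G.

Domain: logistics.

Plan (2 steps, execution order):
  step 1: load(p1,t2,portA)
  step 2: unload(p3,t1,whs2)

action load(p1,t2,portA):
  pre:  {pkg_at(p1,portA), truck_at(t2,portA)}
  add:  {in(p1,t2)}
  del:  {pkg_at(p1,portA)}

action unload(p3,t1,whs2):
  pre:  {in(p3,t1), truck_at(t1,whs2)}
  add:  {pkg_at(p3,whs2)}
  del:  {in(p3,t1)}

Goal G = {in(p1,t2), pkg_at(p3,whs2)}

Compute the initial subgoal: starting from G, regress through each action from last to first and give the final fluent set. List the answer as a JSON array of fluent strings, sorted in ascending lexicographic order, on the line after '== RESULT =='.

Work backward from the goal:
  through step 2 (unload(p3,t1,whs2)): drop {pkg_at(p3,whs2)}, keep {in(p1,t2)}, require {in(p3,t1), truck_at(t1,whs2)}
    → {in(p1,t2), in(p3,t1), truck_at(t1,whs2)}
  through step 1 (load(p1,t2,portA)): drop {in(p1,t2)}, keep {in(p3,t1), truck_at(t1,whs2)}, require {pkg_at(p1,portA), truck_at(t2,portA)}
    → {in(p3,t1), pkg_at(p1,portA), truck_at(t1,whs2), truck_at(t2,portA)}

== RESULT ==
["in(p3,t1)", "pkg_at(p1,portA)", "truck_at(t1,whs2)", "truck_at(t2,portA)"]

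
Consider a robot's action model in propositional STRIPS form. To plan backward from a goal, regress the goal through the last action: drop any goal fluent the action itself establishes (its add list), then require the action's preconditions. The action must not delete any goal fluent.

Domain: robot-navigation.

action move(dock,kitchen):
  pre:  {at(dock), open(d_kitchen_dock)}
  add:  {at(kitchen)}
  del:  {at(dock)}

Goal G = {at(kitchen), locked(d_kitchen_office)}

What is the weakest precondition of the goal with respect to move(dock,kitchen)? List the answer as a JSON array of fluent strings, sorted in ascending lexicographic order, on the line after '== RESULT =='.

Compute (G \ add) ∪ pre:
  G ∩ del = {}  (empty — regression defined)
  G \ add = {at(kitchen), locked(d_kitchen_office)} \ {at(kitchen)} = {locked(d_kitchen_office)}
  ∪ pre   = {locked(d_kitchen_office)} ∪ {at(dock), open(d_kitchen_dock)}
          = {at(dock), locked(d_kitchen_office), open(d_kitchen_dock)}

== RESULT ==
["at(dock)", "locked(d_kitchen_office)", "open(d_kitchen_dock)"]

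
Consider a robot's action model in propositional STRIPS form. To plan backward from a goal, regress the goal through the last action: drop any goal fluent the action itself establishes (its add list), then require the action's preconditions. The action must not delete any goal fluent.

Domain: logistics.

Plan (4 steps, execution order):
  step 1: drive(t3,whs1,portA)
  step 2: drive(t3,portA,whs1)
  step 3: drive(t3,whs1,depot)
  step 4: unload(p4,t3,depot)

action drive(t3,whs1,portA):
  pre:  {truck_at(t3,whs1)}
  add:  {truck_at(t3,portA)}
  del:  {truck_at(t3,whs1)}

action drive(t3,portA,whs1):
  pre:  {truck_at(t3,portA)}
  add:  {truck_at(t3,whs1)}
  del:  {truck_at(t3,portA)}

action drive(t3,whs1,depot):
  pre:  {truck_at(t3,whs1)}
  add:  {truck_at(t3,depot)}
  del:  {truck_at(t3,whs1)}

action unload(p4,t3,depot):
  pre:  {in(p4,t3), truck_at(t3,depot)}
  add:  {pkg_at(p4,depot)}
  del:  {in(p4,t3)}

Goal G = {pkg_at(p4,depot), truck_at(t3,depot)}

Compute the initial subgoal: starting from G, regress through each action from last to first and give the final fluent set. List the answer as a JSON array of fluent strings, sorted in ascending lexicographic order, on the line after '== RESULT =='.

Work backward from the goal:
  through step 4 (unload(p4,t3,depot)): drop {pkg_at(p4,depot)}, keep {truck_at(t3,depot)}, require {in(p4,t3), truck_at(t3,depot)}
    → {in(p4,t3), truck_at(t3,depot)}
  through step 3 (drive(t3,whs1,depot)): drop {truck_at(t3,depot)}, keep {in(p4,t3)}, require {truck_at(t3,whs1)}
    → {in(p4,t3), truck_at(t3,whs1)}
  through step 2 (drive(t3,portA,whs1)): drop {truck_at(t3,whs1)}, keep {in(p4,t3)}, require {truck_at(t3,portA)}
    → {in(p4,t3), truck_at(t3,portA)}
  through step 1 (drive(t3,whs1,portA)): drop {truck_at(t3,portA)}, keep {in(p4,t3)}, require {truck_at(t3,whs1)}
    → {in(p4,t3), truck_at(t3,whs1)}

== RESULT ==
["in(p4,t3)", "truck_at(t3,whs1)"]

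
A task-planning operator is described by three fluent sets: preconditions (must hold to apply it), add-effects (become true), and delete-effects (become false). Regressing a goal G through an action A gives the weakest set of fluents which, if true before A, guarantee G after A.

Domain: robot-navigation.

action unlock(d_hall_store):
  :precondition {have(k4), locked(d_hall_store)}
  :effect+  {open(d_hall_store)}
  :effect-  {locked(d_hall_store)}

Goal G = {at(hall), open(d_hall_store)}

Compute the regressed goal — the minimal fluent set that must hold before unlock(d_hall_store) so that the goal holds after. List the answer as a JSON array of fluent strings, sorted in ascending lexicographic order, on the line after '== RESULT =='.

Regress:
  G ∩ del = {}  (empty — regression defined)
  G \ add = {at(hall), open(d_hall_store)} \ {open(d_hall_store)} = {at(hall)}
  ∪ pre   = {at(hall)} ∪ {have(k4), locked(d_hall_store)}
          = {at(hall), have(k4), locked(d_hall_store)}

== RESULT ==
["at(hall)", "have(k4)", "locked(d_hall_store)"]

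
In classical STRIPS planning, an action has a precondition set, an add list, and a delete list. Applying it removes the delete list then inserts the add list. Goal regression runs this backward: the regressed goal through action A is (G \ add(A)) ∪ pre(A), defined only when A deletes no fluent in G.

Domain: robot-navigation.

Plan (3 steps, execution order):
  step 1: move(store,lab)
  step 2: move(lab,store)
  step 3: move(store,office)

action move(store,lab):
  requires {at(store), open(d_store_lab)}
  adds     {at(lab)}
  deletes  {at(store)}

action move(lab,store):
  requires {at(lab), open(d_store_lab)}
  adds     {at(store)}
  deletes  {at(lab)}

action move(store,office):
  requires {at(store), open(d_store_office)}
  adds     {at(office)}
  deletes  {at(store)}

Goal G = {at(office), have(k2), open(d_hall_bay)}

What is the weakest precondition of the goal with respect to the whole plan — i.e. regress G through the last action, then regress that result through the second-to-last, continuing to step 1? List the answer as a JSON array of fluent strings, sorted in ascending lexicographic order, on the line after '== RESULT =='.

Regress step by step:
  through step 3 (move(store,office)): drop {at(office)}, keep {have(k2), open(d_hall_bay)}, require {at(store), open(d_store_office)}
    → {at(store), have(k2), open(d_hall_bay), open(d_store_office)}
  through step 2 (move(lab,store)): drop {at(store)}, keep {have(k2), open(d_hall_bay), open(d_store_office)}, require {at(lab), open(d_store_lab)}
    → {at(lab), have(k2), open(d_hall_bay), open(d_store_lab), open(d_store_office)}
  through step 1 (move(store,lab)): drop {at(lab)}, keep {have(k2), open(d_hall_bay), open(d_store_lab), open(d_store_office)}, require {at(store), open(d_store_lab)}
    → {at(store), have(k2), open(d_hall_bay), open(d_store_lab), open(d_store_office)}

== RESULT ==
["at(store)", "have(k2)", "open(d_hall_bay)", "open(d_store_lab)", "open(d_store_office)"]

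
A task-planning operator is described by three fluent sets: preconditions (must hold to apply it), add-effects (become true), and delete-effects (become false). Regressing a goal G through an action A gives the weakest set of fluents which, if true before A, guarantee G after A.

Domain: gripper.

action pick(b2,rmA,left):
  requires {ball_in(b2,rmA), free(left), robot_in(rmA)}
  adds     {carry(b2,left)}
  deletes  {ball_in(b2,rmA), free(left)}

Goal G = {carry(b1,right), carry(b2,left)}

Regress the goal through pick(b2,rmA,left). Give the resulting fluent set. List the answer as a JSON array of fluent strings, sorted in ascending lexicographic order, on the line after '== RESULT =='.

Regress:
  G ∩ del = {}  (empty — regression defined)
  G \ add = {carry(b1,right), carry(b2,left)} \ {carry(b2,left)} = {carry(b1,right)}
  ∪ pre   = {carry(b1,right)} ∪ {ball_in(b2,rmA), free(left), robot_in(rmA)}
          = {ball_in(b2,rmA), carry(b1,right), free(left), robot_in(rmA)}

== RESULT ==
["ball_in(b2,rmA)", "carry(b1,right)", "free(left)", "robot_in(rmA)"]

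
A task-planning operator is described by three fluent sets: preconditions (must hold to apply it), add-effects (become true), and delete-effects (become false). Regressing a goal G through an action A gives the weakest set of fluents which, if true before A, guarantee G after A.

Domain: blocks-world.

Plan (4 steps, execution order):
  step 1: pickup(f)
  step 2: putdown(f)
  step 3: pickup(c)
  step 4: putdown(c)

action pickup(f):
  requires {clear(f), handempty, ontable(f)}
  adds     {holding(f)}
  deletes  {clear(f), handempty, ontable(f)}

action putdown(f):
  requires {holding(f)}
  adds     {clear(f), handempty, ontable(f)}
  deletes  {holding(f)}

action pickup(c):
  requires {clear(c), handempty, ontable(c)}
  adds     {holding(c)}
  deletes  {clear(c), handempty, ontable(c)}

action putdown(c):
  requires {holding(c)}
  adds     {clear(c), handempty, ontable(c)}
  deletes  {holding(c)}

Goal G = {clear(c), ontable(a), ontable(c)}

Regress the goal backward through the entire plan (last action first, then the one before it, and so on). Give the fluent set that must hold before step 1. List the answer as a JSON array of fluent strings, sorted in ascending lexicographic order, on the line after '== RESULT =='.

Regress step by step:
  through step 4 (putdown(c)): drop {clear(c), ontable(c)}, keep {ontable(a)}, require {holding(c)}
    → {holding(c), ontable(a)}
  through step 3 (pickup(c)): drop {holding(c)}, keep {ontable(a)}, require {clear(c), handempty, ontable(c)}
    → {clear(c), handempty, ontable(a), ontable(c)}
  through step 2 (putdown(f)): drop {handempty}, keep {clear(c), ontable(a), ontable(c)}, require {holding(f)}
    → {clear(c), holding(f), ontable(a), ontable(c)}
  through step 1 (pickup(f)): drop {holding(f)}, keep {clear(c), ontable(a), ontable(c)}, require {clear(f), handempty, ontable(f)}
    → {clear(c), clear(f), handempty, ontable(a), ontable(c), ontable(f)}

== RESULT ==
["clear(c)", "clear(f)", "handempty", "ontable(a)", "ontable(c)", "ontable(f)"]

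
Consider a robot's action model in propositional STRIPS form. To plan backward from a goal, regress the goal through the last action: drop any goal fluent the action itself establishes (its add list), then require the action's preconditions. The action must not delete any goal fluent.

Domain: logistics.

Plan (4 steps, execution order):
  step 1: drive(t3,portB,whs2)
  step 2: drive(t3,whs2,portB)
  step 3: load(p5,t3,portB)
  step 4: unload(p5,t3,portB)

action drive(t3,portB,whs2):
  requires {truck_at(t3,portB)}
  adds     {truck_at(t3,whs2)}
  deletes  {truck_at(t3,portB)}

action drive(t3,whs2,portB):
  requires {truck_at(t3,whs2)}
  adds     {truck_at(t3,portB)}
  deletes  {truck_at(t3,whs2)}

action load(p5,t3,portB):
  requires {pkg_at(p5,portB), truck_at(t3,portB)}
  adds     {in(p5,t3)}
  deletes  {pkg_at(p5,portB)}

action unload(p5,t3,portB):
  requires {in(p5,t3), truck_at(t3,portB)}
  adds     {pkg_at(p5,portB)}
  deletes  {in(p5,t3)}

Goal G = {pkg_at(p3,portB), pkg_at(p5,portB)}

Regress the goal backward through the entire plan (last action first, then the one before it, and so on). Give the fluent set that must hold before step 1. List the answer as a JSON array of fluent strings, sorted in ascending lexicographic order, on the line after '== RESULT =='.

Regress step by step:
  through step 4 (unload(p5,t3,portB)): drop {pkg_at(p5,portB)}, keep {pkg_at(p3,portB)}, require {in(p5,t3), truck_at(t3,portB)}
    → {in(p5,t3), pkg_at(p3,portB), truck_at(t3,portB)}
  through step 3 (load(p5,t3,portB)): drop {in(p5,t3)}, keep {pkg_at(p3,portB), truck_at(t3,portB)}, require {pkg_at(p5,portB), truck_at(t3,portB)}
    → {pkg_at(p3,portB), pkg_at(p5,portB), truck_at(t3,portB)}
  through step 2 (drive(t3,whs2,portB)): drop {truck_at(t3,portB)}, keep {pkg_at(p3,portB), pkg_at(p5,portB)}, require {truck_at(t3,whs2)}
    → {pkg_at(p3,portB), pkg_at(p5,portB), truck_at(t3,whs2)}
  through step 1 (drive(t3,portB,whs2)): drop {truck_at(t3,whs2)}, keep {pkg_at(p3,portB), pkg_at(p5,portB)}, require {truck_at(t3,portB)}
    → {pkg_at(p3,portB), pkg_at(p5,portB), truck_at(t3,portB)}

== RESULT ==
["pkg_at(p3,portB)", "pkg_at(p5,portB)", "truck_at(t3,portB)"]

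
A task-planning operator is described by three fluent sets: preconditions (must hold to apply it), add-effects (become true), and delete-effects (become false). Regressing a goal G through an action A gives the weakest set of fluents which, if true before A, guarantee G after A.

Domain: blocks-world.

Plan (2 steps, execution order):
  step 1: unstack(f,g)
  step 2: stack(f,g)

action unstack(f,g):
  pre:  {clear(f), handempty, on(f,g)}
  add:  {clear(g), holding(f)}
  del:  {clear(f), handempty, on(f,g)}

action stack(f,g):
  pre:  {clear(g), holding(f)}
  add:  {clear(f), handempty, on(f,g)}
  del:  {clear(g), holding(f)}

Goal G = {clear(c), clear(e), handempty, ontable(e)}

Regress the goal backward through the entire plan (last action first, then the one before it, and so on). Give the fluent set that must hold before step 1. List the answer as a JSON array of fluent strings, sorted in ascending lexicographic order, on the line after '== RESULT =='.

Work backward from the goal:
  through step 2 (stack(f,g)): drop {handempty}, keep {clear(c), clear(e), ontable(e)}, require {clear(g), holding(f)}
    → {clear(c), clear(e), clear(g), holding(f), ontable(e)}
  through step 1 (unstack(f,g)): drop {clear(g), holding(f)}, keep {clear(c), clear(e), ontable(e)}, require {clear(f), handempty, on(f,g)}
    → {clear(c), clear(e), clear(f), handempty, on(f,g), ontable(e)}

== RESULT ==
["clear(c)", "clear(e)", "clear(f)", "handempty", "on(f,g)", "ontable(e)"]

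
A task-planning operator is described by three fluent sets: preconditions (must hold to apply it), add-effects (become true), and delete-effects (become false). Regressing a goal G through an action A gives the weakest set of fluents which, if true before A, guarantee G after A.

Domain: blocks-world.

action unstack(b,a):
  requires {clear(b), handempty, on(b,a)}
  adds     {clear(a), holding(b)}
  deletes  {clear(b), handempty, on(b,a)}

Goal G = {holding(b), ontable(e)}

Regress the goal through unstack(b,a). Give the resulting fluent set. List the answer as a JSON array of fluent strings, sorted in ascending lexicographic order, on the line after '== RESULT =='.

Compute (G \ add) ∪ pre:
  G ∩ del = {}  (empty — regression defined)
  G \ add = {holding(b), ontable(e)} \ {clear(a), holding(b)} = {ontable(e)}
  ∪ pre   = {ontable(e)} ∪ {clear(b), handempty, on(b,a)}
          = {clear(b), handempty, on(b,a), ontable(e)}

== RESULT ==
["clear(b)", "handempty", "on(b,a)", "ontable(e)"]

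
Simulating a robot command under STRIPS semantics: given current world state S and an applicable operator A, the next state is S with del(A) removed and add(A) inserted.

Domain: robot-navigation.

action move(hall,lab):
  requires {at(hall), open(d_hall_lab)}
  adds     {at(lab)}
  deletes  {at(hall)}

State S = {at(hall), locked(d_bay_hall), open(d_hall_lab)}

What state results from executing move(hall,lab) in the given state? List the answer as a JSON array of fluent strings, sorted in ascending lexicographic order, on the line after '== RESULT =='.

Compute (S \ del) ∪ add:
  pre ⊆ S: {at(hall), open(d_hall_lab)} ⊆ S  — applicable
  S \ del = {locked(d_bay_hall), open(d_hall_lab)}
  ∪ add   = {at(lab), locked(d_bay_hall), open(d_hall_lab)}

== RESULT ==
["at(lab)", "locked(d_bay_hall)", "open(d_hall_lab)"]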